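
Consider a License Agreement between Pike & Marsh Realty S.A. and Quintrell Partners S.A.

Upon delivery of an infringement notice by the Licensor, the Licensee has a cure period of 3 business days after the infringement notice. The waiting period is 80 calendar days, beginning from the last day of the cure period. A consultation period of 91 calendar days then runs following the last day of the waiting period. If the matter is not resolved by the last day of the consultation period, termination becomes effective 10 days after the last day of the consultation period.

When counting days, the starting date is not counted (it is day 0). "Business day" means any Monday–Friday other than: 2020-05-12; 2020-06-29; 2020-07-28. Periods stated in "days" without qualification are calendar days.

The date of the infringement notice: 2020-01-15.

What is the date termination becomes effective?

2020-07-19

The last day of the cure period: counting 3 business days from Wednesday, 2020-01-15 (Jan 16, Jan 17, Jan 20, skipping weekends) reaches Monday, 2020-01-20.
The last day of the waiting period: 80 calendar days after 2020-01-20 is 2020-04-09.
Adding 91 calendar days to 2020-04-09 gives 2020-07-09, which is the last day of the consultation period.
The date termination becomes effective: 2020-07-09 + 10 days = 2020-07-19.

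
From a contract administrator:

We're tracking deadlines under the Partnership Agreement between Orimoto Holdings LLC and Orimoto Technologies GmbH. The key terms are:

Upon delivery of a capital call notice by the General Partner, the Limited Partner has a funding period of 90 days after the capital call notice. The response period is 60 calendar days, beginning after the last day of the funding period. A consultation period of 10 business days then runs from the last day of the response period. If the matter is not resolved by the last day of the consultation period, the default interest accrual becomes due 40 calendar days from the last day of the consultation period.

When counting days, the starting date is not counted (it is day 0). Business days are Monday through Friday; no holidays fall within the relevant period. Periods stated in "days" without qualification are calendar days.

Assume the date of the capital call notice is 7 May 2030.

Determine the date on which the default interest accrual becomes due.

The last day of the funding period: 7 May 2030 + 90 days = 5 August 2030.
Adding 60 calendar days to 5 August 2030 gives 4 October 2030, which is the last day of the response period.
The last day of the consultation period: 10 business days after Friday, 4 October 2030, skipping weekends — Oct 7, Oct 8, Oct 9, Oct 10, Oct 11, Oct 14, Oct 15, Oct 16, Oct 17, Oct 18 — lands on Friday, 18 October 2030.
The date on which the default interest accrual becomes due: 40 calendar days after 18 October 2030 is 27 November 2030.

27 November 2030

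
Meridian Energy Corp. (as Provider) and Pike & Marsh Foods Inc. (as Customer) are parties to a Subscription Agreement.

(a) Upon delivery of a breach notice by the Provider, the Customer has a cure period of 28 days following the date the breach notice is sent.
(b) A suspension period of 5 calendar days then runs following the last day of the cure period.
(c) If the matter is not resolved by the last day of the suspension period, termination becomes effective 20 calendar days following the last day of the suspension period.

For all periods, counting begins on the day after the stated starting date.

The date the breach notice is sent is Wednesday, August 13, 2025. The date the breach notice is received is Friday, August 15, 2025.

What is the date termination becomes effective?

The last day of the cure period: August 13, 2025 + 28 days = September 10, 2025.
Adding 5 calendar days to September 10, 2025 gives September 15, 2025, which is the last day of the suspension period.
The date termination becomes effective: 20 calendar days after September 15, 2025 is October 5, 2025.

October 5, 2025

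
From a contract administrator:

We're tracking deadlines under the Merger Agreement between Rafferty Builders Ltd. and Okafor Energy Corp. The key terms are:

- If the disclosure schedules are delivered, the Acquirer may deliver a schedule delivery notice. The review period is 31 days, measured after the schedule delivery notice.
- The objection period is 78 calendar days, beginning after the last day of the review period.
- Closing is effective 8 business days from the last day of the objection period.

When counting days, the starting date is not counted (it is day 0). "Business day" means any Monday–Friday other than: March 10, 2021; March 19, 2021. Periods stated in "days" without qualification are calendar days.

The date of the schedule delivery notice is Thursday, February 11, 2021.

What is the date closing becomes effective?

June 10, 2021

The last day of the review period: February 11, 2021 + 31 days = March 14, 2021.
The last day of the objection period: March 14, 2021 + 78 days = May 31, 2021.
From Monday, May 31, 2021, 8 business days (Jun 1, Jun 2, Jun 3, Jun 4, Jun 7, Jun 8, Jun 9, Jun 10, skipping weekends) brings us to Thursday, June 10, 2021, which is the date closing becomes effective.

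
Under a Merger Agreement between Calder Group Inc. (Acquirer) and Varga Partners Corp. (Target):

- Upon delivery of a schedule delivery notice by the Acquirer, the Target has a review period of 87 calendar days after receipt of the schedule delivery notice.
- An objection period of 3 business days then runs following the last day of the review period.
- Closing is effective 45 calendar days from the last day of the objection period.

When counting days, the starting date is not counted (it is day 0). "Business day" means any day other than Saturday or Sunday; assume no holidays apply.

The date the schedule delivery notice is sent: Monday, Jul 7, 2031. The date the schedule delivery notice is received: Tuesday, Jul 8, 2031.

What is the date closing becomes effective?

The last day of the review period: Jul 8, 2031 + 87 days = Oct 3, 2031.
The last day of the objection period: 3 business days after Friday, Oct 3, 2031, skipping weekends — Oct 6, Oct 7, Oct 8 — lands on Wednesday, Oct 8, 2031.
The date closing becomes effective: 45 calendar days after Oct 8, 2031 is Nov 22, 2031.

Nov 22, 2031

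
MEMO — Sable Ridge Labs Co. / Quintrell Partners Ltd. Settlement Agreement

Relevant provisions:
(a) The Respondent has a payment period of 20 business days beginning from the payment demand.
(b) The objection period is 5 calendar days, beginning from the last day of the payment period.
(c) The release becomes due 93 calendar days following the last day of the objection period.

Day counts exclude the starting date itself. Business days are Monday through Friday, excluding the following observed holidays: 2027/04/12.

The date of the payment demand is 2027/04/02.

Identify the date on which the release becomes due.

The last day of the payment period: counting 20 business days from Friday, 2027/04/02 (Apr 5, Apr 6, Apr 7, Apr 8, …, Apr 29, Apr 30, May 3, skipping weekends and the listed holiday on Apr 12) reaches Monday, 2027/05/03.
Adding 5 calendar days to 2027/05/03 gives 2027/05/08, which is the last day of the objection period.
Adding 93 calendar days to 2027/05/08 gives 2027/08/09, which is the date on which the release becomes due.

2027/08/09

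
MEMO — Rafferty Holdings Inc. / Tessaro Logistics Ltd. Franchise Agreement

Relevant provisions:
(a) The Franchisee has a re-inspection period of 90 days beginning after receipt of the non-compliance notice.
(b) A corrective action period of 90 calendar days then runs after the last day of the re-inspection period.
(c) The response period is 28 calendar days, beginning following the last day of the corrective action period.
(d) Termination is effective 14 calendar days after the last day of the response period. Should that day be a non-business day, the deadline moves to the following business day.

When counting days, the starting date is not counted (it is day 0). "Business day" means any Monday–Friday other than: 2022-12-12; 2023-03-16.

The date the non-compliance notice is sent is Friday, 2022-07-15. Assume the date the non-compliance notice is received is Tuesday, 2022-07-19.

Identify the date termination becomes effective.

2023-02-27

The last day of the re-inspection period: 2022-07-19 + 90 days = 2022-10-17.
Adding 90 calendar days to 2022-10-17 gives 2023-01-15, which is the last day of the corrective action period.
The last day of the response period: 28 calendar days after 2023-01-15 is 2023-02-12.
The date termination becomes effective: 14 calendar days after 2023-02-12 is 2023-02-26. That falls on a Sunday, so it rolls to the next business day, Monday, 2023-02-27.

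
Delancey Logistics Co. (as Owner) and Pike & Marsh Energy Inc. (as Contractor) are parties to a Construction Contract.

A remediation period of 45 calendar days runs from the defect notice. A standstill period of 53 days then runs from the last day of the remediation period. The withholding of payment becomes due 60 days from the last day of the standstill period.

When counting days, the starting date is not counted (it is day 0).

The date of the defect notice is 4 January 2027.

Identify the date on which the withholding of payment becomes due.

11 June 2027

The last day of the remediation period: 45 calendar days after 4 January 2027 is 18 February 2027.
The last day of the standstill period: 53 calendar days after 18 February 2027 is 12 April 2027.
Adding 60 calendar days to 12 April 2027 gives 11 June 2027, which is the date on which the withholding of payment becomes due.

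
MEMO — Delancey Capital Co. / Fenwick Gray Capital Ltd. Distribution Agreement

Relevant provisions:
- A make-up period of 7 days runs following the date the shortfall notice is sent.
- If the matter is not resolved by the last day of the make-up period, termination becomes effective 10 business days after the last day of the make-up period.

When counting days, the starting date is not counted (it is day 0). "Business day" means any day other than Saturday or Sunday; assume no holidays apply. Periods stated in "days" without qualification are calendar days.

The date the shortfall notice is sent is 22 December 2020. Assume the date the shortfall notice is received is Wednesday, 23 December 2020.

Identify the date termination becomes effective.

12 January 2021

The last day of the make-up period: 22 December 2020 + 7 days = 29 December 2020.
The date termination becomes effective: 10 business days after Tuesday, 29 December 2020, skipping weekends — Dec 30, Dec 31, Jan 1, Jan 4, Jan 5, Jan 6, Jan 7, Jan 8, Jan 11, Jan 12 — lands on Tuesday, 12 January 2021.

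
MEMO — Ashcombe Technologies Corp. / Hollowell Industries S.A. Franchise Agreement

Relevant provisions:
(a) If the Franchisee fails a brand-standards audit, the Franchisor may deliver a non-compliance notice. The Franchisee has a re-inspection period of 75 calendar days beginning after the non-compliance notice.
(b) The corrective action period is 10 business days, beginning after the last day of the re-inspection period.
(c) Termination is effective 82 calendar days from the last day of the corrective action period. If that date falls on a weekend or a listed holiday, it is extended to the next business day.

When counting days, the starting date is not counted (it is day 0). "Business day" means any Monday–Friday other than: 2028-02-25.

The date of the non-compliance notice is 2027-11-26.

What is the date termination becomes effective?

2028-05-15

Adding 75 calendar days to 2027-11-26 gives 2028-02-09, which is the last day of the re-inspection period.
The last day of the corrective action period: 10 business days after Wednesday, 2028-02-09, skipping weekends — Feb 10, Feb 11, Feb 14, Feb 15, Feb 16, Feb 17, Feb 18, Feb 21, Feb 22, Feb 23 — lands on Wednesday, 2028-02-23.
Adding 82 calendar days to 2028-02-23 gives 2028-05-15, which is the date termination becomes effective. 2028-05-15 is a Monday and is not a listed holiday, so no roll-forward applies.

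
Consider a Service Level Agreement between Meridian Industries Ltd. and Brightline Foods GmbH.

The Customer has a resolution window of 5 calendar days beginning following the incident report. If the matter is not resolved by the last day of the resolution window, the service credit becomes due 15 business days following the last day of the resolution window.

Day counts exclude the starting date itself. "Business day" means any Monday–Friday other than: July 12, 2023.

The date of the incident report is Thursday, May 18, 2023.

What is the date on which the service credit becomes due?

June 13, 2023

Adding 5 calendar days to May 18, 2023 gives May 23, 2023, which is the last day of the resolution window.
The date on which the service credit becomes due: counting 15 business days from Tuesday, May 23, 2023 (May 24, May 25, May 26, May 29, …, Jun 9, Jun 12, Jun 13, skipping weekends) reaches Tuesday, June 13, 2023.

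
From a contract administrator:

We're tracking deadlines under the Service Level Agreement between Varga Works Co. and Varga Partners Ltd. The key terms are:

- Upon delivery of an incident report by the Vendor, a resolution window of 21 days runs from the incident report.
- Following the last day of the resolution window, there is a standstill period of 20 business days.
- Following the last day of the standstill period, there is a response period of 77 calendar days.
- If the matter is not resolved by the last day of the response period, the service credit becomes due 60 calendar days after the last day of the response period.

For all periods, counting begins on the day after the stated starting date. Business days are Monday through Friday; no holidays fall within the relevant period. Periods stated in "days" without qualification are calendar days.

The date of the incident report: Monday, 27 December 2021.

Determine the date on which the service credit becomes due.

Adding 21 calendar days to 27 December 2021 gives 17 January 2022, which is the last day of the resolution window.
The last day of the standstill period: 20 business days after Monday, 17 January 2022, skipping weekends — Jan 18, Jan 19, Jan 20, Jan 21, …, Feb 10, Feb 11, Feb 14 — lands on Monday, 14 February 2022.
The last day of the response period: 77 calendar days after 14 February 2022 is 2 May 2022.
The date on which the service credit becomes due: 2 May 2022 + 60 days = 1 July 2022.

1 July 2022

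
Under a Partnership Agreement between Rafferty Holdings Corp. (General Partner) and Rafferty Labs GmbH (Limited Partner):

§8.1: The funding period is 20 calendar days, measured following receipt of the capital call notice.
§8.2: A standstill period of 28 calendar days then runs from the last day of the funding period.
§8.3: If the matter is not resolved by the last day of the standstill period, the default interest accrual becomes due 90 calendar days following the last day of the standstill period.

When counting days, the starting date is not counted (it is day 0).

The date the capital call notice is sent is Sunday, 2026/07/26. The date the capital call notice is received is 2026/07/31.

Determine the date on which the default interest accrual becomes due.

2026/12/16

The last day of the funding period: 2026/07/31 + 20 days = 2026/08/20.
The last day of the standstill period: 28 calendar days after 2026/08/20 is 2026/09/17.
The date on which the default interest accrual becomes due: 90 calendar days after 2026/09/17 is 2026/12/16.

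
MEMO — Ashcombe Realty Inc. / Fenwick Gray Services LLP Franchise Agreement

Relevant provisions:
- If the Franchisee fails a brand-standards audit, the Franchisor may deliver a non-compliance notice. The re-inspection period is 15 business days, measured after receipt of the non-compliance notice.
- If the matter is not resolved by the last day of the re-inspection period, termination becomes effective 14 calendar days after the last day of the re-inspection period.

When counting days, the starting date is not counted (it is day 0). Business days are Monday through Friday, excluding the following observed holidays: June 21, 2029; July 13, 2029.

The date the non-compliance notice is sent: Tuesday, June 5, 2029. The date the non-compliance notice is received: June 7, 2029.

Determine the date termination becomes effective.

The last day of the re-inspection period: 15 business days after Thursday, June 7, 2029, skipping weekends and the listed holiday on Jun 21 — Jun 8, Jun 11, Jun 12, Jun 13, …, Jun 27, Jun 28, Jun 29 — lands on Friday, June 29, 2029.
The date termination becomes effective: June 29, 2029 + 14 days = July 13, 2029.

July 13, 2029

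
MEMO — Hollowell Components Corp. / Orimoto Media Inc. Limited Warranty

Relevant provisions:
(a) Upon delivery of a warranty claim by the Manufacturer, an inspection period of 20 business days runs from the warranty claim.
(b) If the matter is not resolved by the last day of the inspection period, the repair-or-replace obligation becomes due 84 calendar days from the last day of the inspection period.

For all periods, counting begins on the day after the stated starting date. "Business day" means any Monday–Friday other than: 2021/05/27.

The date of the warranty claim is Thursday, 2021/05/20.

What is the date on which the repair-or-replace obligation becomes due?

The last day of the inspection period: counting 20 business days from Thursday, 2021/05/20 (May 21, May 24, May 25, May 26, …, Jun 16, Jun 17, Jun 18, skipping weekends and the listed holiday on May 27) reaches Friday, 2021/06/18.
The date on which the repair-or-replace obligation becomes due: 84 calendar days after 2021/06/18 is 2021/09/10.

2021/09/10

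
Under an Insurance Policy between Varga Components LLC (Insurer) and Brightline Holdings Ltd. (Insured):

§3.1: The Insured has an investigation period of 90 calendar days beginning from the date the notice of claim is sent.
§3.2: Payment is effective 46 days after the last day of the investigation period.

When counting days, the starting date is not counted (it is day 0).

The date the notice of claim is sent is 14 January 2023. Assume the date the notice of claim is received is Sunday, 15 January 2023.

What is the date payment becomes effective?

30 May 2023

The last day of the investigation period: 90 calendar days after 14 January 2023 is 14 April 2023.
The date payment becomes effective: 46 calendar days after 14 April 2023 is 30 May 2023.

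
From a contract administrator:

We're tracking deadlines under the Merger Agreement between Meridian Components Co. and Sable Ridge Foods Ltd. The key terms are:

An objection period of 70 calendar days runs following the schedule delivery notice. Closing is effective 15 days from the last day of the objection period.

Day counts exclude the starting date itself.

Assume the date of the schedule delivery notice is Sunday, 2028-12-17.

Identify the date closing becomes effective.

2029-03-12

Adding 70 calendar days to 2028-12-17 gives 2029-02-25, which is the last day of the objection period.
The date closing becomes effective: 2029-02-25 + 15 days = 2029-03-12.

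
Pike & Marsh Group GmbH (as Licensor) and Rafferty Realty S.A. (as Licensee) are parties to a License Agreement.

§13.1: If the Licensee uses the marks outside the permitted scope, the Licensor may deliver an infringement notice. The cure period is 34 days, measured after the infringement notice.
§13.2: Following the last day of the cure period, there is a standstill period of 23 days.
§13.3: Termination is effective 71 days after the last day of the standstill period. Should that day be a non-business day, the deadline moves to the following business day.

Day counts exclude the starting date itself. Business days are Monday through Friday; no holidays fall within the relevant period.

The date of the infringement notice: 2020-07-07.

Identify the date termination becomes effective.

The last day of the cure period: 2020-07-07 + 34 days = 2020-08-10.
Adding 23 calendar days to 2020-08-10 gives 2020-09-02, which is the last day of the standstill period.
The date termination becomes effective: 71 calendar days after 2020-09-02 is 2020-11-12. 2020-11-12 is a Thursday, so no roll-forward applies.

2020-11-12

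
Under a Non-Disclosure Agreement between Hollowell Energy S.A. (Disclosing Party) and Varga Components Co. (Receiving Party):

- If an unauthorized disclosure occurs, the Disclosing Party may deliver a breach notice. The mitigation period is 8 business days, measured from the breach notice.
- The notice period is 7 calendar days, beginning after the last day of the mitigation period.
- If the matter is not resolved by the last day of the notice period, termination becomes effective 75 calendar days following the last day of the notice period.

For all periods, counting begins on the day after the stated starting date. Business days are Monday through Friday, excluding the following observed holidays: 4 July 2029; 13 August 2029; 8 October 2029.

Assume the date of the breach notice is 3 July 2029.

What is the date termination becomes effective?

The last day of the mitigation period: counting 8 business days from Tuesday, 3 July 2029 (Jul 5, Jul 6, Jul 9, Jul 10, Jul 11, Jul 12, Jul 13, Jul 16, skipping weekends and the listed holiday on Jul 4) reaches Monday, 16 July 2029.
The last day of the notice period: 16 July 2029 + 7 days = 23 July 2029.
The date termination becomes effective: 23 July 2029 + 75 days = 6 October 2029.

6 October 2029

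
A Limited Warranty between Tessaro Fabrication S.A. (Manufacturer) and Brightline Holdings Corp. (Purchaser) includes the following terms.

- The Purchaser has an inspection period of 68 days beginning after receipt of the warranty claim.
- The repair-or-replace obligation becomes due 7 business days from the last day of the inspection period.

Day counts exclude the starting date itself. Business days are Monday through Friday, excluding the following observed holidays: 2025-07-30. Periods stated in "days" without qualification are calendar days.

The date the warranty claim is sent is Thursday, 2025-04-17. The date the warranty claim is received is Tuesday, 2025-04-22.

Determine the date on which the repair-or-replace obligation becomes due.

The last day of the inspection period: 68 calendar days after 2025-04-22 is 2025-06-29.
The date on which the repair-or-replace obligation becomes due: 7 business days after Sunday, 2025-06-29, skipping weekends — Jun 30, Jul 1, Jul 2, Jul 3, Jul 4, Jul 7, Jul 8 — lands on Tuesday, 2025-07-08.

2025-07-08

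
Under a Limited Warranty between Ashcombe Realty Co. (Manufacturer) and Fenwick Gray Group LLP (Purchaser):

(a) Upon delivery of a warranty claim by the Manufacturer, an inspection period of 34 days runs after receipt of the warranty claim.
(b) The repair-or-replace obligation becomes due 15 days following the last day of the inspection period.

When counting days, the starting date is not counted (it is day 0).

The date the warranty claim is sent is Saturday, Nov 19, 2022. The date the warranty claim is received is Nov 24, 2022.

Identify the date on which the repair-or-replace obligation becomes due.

The last day of the inspection period: Nov 24, 2022 + 34 days = Dec 28, 2022.
The date on which the repair-or-replace obligation becomes due: 15 calendar days after Dec 28, 2022 is Jan 12, 2023.

Jan 12, 2023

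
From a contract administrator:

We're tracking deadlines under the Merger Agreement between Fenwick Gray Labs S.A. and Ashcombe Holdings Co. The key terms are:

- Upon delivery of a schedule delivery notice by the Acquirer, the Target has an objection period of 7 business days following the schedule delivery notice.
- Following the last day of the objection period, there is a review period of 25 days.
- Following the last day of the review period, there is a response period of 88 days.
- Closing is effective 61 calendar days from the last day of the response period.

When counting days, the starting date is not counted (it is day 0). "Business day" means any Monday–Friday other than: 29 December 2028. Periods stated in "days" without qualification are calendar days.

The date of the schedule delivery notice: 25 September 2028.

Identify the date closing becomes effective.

The last day of the objection period: counting 7 business days from Monday, 25 September 2028 (Sep 26, Sep 27, Sep 28, Sep 29, Oct 2, Oct 3, Oct 4, skipping weekends) reaches Wednesday, 4 October 2028.
Adding 25 calendar days to 4 October 2028 gives 29 October 2028, which is the last day of the review period.
Adding 88 calendar days to 29 October 2028 gives 25 January 2029, which is the last day of the response period.
Adding 61 calendar days to 25 January 2029 gives 27 March 2029, which is the date closing becomes effective.

27 March 2029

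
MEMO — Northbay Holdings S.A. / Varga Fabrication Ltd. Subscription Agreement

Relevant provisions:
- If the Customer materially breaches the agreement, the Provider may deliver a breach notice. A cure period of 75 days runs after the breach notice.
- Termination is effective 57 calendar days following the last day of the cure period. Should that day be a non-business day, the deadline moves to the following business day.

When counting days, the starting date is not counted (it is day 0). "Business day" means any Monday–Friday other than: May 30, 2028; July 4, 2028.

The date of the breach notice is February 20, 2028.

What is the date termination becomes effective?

July 3, 2028

The last day of the cure period: 75 calendar days after February 20, 2028 is May 5, 2028.
The date termination becomes effective: May 5, 2028 + 57 days = July 1, 2028. That falls on a Saturday, so it rolls to the next business day, Monday, July 3, 2028.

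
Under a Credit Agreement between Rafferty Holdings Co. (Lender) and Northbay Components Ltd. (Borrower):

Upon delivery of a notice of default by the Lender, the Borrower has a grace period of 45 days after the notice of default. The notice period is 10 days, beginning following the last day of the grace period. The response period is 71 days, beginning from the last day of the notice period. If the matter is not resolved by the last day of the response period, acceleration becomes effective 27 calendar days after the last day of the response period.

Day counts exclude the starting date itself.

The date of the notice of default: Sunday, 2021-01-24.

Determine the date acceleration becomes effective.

Adding 45 calendar days to 2021-01-24 gives 2021-03-10, which is the last day of the grace period.
The last day of the notice period: 2021-03-10 + 10 days = 2021-03-20.
The last day of the response period: 71 calendar days after 2021-03-20 is 2021-05-30.
The date acceleration becomes effective: 2021-05-30 + 27 days = 2021-06-26.

2021-06-26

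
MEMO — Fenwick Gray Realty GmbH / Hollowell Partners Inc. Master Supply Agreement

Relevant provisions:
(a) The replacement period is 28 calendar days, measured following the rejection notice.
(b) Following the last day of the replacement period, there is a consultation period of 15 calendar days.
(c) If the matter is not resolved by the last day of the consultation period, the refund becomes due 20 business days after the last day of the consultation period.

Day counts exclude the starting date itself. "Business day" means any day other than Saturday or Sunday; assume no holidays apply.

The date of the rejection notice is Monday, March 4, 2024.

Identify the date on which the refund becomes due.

The last day of the replacement period: March 4, 2024 + 28 days = April 1, 2024.
Adding 15 calendar days to April 1, 2024 gives April 16, 2024, which is the last day of the consultation period.
From Tuesday, April 16, 2024, 20 business days (Apr 17, Apr 18, Apr 19, Apr 22, …, May 10, May 13, May 14, skipping weekends) brings us to Tuesday, May 14, 2024, which is the date on which the refund becomes due.

May 14, 2024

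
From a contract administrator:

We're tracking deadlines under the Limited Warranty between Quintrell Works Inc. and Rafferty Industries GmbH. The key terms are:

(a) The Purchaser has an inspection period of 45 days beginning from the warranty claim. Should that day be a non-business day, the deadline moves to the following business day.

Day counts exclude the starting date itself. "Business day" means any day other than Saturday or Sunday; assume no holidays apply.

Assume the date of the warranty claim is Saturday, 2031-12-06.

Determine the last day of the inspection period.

2032-01-20

Adding 45 calendar days to 2031-12-06 gives 2032-01-20, which is the last day of the inspection period. 2032-01-20 is a Tuesday, so no roll-forward applies.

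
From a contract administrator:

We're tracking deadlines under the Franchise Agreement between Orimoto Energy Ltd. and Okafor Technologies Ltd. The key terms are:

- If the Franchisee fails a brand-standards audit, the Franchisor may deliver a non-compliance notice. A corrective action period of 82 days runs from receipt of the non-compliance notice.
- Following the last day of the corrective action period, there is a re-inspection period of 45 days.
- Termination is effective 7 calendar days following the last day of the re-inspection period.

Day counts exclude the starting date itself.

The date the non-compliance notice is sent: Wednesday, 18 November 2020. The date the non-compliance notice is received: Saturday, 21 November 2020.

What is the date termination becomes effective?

The last day of the corrective action period: 82 calendar days after 21 November 2020 is 11 February 2021.
The last day of the re-inspection period: 45 calendar days after 11 February 2021 is 28 March 2021.
Adding 7 calendar days to 28 March 2021 gives 4 April 2021, which is the date termination becomes effective.

4 April 2021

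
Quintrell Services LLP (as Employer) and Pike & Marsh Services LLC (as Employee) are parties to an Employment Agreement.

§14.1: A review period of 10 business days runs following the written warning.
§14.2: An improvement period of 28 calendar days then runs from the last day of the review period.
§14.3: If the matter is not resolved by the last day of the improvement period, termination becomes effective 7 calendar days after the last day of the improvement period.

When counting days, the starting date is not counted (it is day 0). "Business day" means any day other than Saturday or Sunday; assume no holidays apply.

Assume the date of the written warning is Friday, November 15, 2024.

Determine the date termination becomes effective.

The last day of the review period: counting 10 business days from Friday, November 15, 2024 (Nov 18, Nov 19, Nov 20, Nov 21, Nov 22, Nov 25, Nov 26, Nov 27, Nov 28, Nov 29, skipping weekends) reaches Friday, November 29, 2024.
Adding 28 calendar days to November 29, 2024 gives December 27, 2024, which is the last day of the improvement period.
The date termination becomes effective: 7 calendar days after December 27, 2024 is January 3, 2025.

January 3, 2025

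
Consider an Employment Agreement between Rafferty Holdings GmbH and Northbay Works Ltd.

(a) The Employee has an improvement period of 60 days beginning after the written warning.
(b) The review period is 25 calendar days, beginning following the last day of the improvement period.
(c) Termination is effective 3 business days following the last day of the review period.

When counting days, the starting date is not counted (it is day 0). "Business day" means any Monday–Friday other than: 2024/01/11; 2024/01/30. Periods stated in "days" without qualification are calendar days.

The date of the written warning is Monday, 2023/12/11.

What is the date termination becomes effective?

2024/03/08

The last day of the improvement period: 2023/12/11 + 60 days = 2024/02/09.
The last day of the review period: 2024/02/09 + 25 days = 2024/03/05.
The date termination becomes effective: 3 business days after Tuesday, 2024/03/05, skipping weekends — Mar 6, Mar 7, Mar 8 — lands on Friday, 2024/03/08.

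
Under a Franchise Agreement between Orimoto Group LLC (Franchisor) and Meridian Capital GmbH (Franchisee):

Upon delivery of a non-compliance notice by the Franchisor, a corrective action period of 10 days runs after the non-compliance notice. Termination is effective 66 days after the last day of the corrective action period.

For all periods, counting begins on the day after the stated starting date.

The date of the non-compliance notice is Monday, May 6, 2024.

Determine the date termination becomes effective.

Jul 21, 2024

The last day of the corrective action period: May 6, 2024 + 10 days = May 16, 2024.
The date termination becomes effective: May 16, 2024 + 66 days = Jul 21, 2024.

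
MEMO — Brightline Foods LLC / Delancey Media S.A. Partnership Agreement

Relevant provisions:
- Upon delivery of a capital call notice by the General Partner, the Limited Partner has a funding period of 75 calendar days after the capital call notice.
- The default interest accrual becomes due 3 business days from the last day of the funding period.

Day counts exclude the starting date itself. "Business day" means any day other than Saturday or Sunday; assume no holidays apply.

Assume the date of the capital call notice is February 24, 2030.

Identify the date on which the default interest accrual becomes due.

May 15, 2030

Adding 75 calendar days to February 24, 2030 gives May 10, 2030, which is the last day of the funding period.
From Friday, May 10, 2030, 3 business days (May 13, May 14, May 15, skipping weekends) brings us to Wednesday, May 15, 2030, which is the date on which the default interest accrual becomes due.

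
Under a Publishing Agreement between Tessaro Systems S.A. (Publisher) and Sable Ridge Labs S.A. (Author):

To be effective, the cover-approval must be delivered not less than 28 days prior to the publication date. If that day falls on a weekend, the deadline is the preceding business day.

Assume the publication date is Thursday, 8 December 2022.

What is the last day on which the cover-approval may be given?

Counting back 28 calendar days from 8 December 2022 gives 10 November 2022. That is a Thursday, so no adjustment is needed.

10 November 2022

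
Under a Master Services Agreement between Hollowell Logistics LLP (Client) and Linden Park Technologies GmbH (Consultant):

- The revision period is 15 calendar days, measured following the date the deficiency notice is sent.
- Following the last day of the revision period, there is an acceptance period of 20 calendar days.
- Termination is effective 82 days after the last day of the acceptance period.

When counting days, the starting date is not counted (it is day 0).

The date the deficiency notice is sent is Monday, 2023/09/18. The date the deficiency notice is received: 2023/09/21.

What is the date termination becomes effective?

Adding 15 calendar days to 2023/09/18 gives 2023/10/03, which is the last day of the revision period.
Adding 20 calendar days to 2023/10/03 gives 2023/10/23, which is the last day of the acceptance period.
Adding 82 calendar days to 2023/10/23 gives 2024/01/13, which is the date termination becomes effective.

2024/01/13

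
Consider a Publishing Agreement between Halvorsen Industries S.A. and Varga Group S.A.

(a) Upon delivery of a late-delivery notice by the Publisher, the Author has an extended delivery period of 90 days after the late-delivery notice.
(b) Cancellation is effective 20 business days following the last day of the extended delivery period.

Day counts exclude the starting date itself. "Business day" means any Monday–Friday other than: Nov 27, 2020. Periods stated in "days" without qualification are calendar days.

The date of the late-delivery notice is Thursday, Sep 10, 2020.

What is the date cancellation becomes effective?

Jan 6, 2021

Adding 90 calendar days to Sep 10, 2020 gives Dec 9, 2020, which is the last day of the extended delivery period.
The date cancellation becomes effective: 20 business days after Wednesday, Dec 9, 2020, skipping weekends — Dec 10, Dec 11, Dec 14, Dec 15, …, Jan 4, Jan 5, Jan 6 — lands on Wednesday, Jan 6, 2021.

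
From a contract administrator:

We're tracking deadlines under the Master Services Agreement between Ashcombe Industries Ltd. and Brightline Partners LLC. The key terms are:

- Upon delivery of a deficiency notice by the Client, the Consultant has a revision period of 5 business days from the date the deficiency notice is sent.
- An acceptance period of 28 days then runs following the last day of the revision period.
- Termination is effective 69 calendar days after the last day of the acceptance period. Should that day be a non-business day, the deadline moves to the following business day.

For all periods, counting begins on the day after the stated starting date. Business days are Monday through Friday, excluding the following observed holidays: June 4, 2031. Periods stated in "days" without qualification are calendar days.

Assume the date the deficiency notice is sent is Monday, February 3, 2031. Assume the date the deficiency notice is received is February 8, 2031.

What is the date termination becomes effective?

The last day of the revision period: 5 business days after Monday, February 3, 2031, skipping weekends — Feb 4, Feb 5, Feb 6, Feb 7, Feb 10 — lands on Monday, February 10, 2031.
Adding 28 calendar days to February 10, 2031 gives March 10, 2031, which is the last day of the acceptance period.
The date termination becomes effective: March 10, 2031 + 69 days = May 18, 2031. That falls on a Sunday, so it rolls to the next business day, Monday, May 19, 2031.

May 19, 2031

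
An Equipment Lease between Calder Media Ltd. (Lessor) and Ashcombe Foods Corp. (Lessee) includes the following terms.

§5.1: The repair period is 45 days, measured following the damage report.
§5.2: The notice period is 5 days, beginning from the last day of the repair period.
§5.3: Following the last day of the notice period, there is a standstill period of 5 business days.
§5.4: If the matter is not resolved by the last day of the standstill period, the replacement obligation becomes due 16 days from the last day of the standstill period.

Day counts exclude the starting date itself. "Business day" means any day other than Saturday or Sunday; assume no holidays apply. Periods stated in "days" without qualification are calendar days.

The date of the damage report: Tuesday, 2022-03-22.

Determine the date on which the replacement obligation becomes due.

The last day of the repair period: 45 calendar days after 2022-03-22 is 2022-05-06.
Adding 5 calendar days to 2022-05-06 gives 2022-05-11, which is the last day of the notice period.
From Wednesday, 2022-05-11, 5 business days (May 12, May 13, May 16, May 17, May 18, skipping weekends) brings us to Wednesday, 2022-05-18, which is the last day of the standstill period.
The date on which the replacement obligation becomes due: 2022-05-18 + 16 days = 2022-06-03.

2022-06-03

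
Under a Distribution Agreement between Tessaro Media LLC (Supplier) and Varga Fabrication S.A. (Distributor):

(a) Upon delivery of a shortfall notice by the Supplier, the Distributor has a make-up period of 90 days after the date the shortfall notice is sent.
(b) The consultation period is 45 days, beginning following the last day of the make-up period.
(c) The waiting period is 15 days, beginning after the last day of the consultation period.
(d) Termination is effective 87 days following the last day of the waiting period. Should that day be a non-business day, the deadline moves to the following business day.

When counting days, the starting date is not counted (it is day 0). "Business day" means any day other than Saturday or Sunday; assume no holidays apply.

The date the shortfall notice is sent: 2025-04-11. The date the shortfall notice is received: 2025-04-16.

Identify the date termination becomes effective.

The last day of the make-up period: 2025-04-11 + 90 days = 2025-07-10.
The last day of the consultation period: 2025-07-10 + 45 days = 2025-08-24.
Adding 15 calendar days to 2025-08-24 gives 2025-09-08, which is the last day of the waiting period.
The date termination becomes effective: 87 calendar days after 2025-09-08 is 2025-12-04. 2025-12-04 is a Thursday, so no roll-forward applies.

2025-12-04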